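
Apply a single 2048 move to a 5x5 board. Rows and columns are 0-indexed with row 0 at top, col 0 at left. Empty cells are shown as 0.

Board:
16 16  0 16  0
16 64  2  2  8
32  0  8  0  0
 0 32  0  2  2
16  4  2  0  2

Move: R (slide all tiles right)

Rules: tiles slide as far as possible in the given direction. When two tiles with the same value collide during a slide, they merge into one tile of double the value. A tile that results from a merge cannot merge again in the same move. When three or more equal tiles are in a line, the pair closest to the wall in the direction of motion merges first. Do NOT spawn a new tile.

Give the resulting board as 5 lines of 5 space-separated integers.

Slide right:
row 0: [16, 16, 0, 16, 0] -> [0, 0, 0, 16, 32]
row 1: [16, 64, 2, 2, 8] -> [0, 16, 64, 4, 8]
row 2: [32, 0, 8, 0, 0] -> [0, 0, 0, 32, 8]
row 3: [0, 32, 0, 2, 2] -> [0, 0, 0, 32, 4]
row 4: [16, 4, 2, 0, 2] -> [0, 0, 16, 4, 4]

Answer:  0  0  0 16 32
 0 16 64  4  8
 0  0  0 32  8
 0  0  0 32  4
 0  0 16  4  4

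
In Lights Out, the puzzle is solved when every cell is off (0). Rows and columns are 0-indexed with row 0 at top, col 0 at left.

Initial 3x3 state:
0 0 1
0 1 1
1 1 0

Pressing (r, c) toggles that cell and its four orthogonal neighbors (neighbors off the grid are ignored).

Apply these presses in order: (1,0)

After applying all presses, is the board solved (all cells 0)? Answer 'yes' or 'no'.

Answer: no

Derivation:
After press 1 at (1,0):
1 0 1
1 0 1
0 1 0

Lights still on: 5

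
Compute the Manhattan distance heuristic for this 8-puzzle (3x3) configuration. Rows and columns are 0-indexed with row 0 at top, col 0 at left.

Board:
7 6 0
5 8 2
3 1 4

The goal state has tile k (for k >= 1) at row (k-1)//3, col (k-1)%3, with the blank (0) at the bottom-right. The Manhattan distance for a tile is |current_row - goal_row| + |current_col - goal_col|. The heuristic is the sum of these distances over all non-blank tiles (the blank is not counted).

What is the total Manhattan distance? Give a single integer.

Answer: 18

Derivation:
Tile 7: (0,0)->(2,0) = 2
Tile 6: (0,1)->(1,2) = 2
Tile 5: (1,0)->(1,1) = 1
Tile 8: (1,1)->(2,1) = 1
Tile 2: (1,2)->(0,1) = 2
Tile 3: (2,0)->(0,2) = 4
Tile 1: (2,1)->(0,0) = 3
Tile 4: (2,2)->(1,0) = 3
Sum: 2 + 2 + 1 + 1 + 2 + 4 + 3 + 3 = 18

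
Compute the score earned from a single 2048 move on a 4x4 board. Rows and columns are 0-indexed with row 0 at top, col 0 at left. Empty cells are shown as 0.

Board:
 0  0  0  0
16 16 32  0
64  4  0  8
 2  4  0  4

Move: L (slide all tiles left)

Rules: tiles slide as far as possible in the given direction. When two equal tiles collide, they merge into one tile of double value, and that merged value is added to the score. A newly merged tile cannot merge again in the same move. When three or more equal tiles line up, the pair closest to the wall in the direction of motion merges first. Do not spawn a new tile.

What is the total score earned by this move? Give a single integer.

Slide left:
row 0: [0, 0, 0, 0] -> [0, 0, 0, 0]  score +0 (running 0)
row 1: [16, 16, 32, 0] -> [32, 32, 0, 0]  score +32 (running 32)
row 2: [64, 4, 0, 8] -> [64, 4, 8, 0]  score +0 (running 32)
row 3: [2, 4, 0, 4] -> [2, 8, 0, 0]  score +8 (running 40)
Board after move:
 0  0  0  0
32 32  0  0
64  4  8  0
 2  8  0  0

Answer: 40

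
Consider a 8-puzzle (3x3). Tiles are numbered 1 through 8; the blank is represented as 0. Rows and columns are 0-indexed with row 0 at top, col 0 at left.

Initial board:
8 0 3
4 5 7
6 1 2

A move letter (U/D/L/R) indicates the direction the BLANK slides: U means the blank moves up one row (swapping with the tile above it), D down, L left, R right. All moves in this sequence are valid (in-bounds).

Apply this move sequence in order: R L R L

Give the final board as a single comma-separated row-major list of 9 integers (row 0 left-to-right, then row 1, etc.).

After move 1 (R):
8 3 0
4 5 7
6 1 2

After move 2 (L):
8 0 3
4 5 7
6 1 2

After move 3 (R):
8 3 0
4 5 7
6 1 2

After move 4 (L):
8 0 3
4 5 7
6 1 2

Answer: 8, 0, 3, 4, 5, 7, 6, 1, 2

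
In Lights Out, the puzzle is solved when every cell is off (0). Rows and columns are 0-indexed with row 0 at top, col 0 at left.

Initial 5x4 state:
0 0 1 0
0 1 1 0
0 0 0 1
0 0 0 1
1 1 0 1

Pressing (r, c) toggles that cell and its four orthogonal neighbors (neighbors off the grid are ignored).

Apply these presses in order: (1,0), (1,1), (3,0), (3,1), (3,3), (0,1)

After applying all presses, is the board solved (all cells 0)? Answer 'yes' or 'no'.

Answer: yes

Derivation:
After press 1 at (1,0):
1 0 1 0
1 0 1 0
1 0 0 1
0 0 0 1
1 1 0 1

After press 2 at (1,1):
1 1 1 0
0 1 0 0
1 1 0 1
0 0 0 1
1 1 0 1

After press 3 at (3,0):
1 1 1 0
0 1 0 0
0 1 0 1
1 1 0 1
0 1 0 1

After press 4 at (3,1):
1 1 1 0
0 1 0 0
0 0 0 1
0 0 1 1
0 0 0 1

After press 5 at (3,3):
1 1 1 0
0 1 0 0
0 0 0 0
0 0 0 0
0 0 0 0

After press 6 at (0,1):
0 0 0 0
0 0 0 0
0 0 0 0
0 0 0 0
0 0 0 0

Lights still on: 0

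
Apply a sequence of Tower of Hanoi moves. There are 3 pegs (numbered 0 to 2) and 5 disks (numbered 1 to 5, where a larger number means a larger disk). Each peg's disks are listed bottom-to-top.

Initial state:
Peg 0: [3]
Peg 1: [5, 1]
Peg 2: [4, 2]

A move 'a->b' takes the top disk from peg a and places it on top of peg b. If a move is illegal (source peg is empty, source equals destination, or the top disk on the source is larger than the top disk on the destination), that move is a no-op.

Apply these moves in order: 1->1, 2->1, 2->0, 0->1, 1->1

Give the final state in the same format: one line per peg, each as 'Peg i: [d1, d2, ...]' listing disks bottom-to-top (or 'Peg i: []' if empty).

Answer: Peg 0: [3, 2]
Peg 1: [5, 1]
Peg 2: [4]

Derivation:
After move 1 (1->1):
Peg 0: [3]
Peg 1: [5, 1]
Peg 2: [4, 2]

After move 2 (2->1):
Peg 0: [3]
Peg 1: [5, 1]
Peg 2: [4, 2]

After move 3 (2->0):
Peg 0: [3, 2]
Peg 1: [5, 1]
Peg 2: [4]

After move 4 (0->1):
Peg 0: [3, 2]
Peg 1: [5, 1]
Peg 2: [4]

After move 5 (1->1):
Peg 0: [3, 2]
Peg 1: [5, 1]
Peg 2: [4]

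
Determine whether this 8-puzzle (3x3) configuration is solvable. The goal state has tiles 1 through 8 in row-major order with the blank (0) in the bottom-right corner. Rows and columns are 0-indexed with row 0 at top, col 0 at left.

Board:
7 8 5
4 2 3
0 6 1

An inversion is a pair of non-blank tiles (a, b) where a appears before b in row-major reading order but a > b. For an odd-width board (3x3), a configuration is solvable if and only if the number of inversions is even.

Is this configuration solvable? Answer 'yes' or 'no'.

Inversions (pairs i<j in row-major order where tile[i] > tile[j] > 0): 22
22 is even, so the puzzle is solvable.

Answer: yes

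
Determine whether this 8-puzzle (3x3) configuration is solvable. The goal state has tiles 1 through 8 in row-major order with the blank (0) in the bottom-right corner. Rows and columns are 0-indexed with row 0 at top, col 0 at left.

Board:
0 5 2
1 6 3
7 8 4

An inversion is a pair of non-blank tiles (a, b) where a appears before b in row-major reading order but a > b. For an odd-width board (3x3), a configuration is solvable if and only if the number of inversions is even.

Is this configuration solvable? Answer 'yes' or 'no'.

Inversions (pairs i<j in row-major order where tile[i] > tile[j] > 0): 9
9 is odd, so the puzzle is not solvable.

Answer: no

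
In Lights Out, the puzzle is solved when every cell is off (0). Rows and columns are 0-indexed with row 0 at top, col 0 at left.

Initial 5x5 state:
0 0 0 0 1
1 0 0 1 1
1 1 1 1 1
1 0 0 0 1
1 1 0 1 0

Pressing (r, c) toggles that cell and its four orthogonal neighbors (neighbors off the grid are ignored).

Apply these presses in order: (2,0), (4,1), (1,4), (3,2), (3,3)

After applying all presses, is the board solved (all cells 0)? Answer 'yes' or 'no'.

Answer: yes

Derivation:
After press 1 at (2,0):
0 0 0 0 1
0 0 0 1 1
0 0 1 1 1
0 0 0 0 1
1 1 0 1 0

After press 2 at (4,1):
0 0 0 0 1
0 0 0 1 1
0 0 1 1 1
0 1 0 0 1
0 0 1 1 0

After press 3 at (1,4):
0 0 0 0 0
0 0 0 0 0
0 0 1 1 0
0 1 0 0 1
0 0 1 1 0

After press 4 at (3,2):
0 0 0 0 0
0 0 0 0 0
0 0 0 1 0
0 0 1 1 1
0 0 0 1 0

After press 5 at (3,3):
0 0 0 0 0
0 0 0 0 0
0 0 0 0 0
0 0 0 0 0
0 0 0 0 0

Lights still on: 0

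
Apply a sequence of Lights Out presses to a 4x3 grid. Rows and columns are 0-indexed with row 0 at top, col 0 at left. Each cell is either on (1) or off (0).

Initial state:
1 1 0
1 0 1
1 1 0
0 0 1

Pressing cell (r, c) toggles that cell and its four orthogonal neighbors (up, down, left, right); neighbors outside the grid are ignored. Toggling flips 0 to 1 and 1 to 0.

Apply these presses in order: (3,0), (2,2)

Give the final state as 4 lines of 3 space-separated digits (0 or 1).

Answer: 1 1 0
1 0 0
0 0 1
1 1 0

Derivation:
After press 1 at (3,0):
1 1 0
1 0 1
0 1 0
1 1 1

After press 2 at (2,2):
1 1 0
1 0 0
0 0 1
1 1 0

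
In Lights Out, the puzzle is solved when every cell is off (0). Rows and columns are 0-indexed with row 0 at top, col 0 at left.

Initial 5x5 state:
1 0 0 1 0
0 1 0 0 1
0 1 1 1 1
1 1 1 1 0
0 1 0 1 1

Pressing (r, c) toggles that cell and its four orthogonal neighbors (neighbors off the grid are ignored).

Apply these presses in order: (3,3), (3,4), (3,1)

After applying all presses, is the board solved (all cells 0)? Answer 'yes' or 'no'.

Answer: no

Derivation:
After press 1 at (3,3):
1 0 0 1 0
0 1 0 0 1
0 1 1 0 1
1 1 0 0 1
0 1 0 0 1

After press 2 at (3,4):
1 0 0 1 0
0 1 0 0 1
0 1 1 0 0
1 1 0 1 0
0 1 0 0 0

After press 3 at (3,1):
1 0 0 1 0
0 1 0 0 1
0 0 1 0 0
0 0 1 1 0
0 0 0 0 0

Lights still on: 7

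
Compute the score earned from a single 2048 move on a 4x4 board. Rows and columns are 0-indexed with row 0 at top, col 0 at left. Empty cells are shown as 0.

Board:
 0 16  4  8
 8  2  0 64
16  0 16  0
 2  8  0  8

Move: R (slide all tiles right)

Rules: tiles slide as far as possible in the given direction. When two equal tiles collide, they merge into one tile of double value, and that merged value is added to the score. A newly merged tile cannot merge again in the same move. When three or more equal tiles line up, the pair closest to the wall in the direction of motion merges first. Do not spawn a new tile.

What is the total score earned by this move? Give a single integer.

Slide right:
row 0: [0, 16, 4, 8] -> [0, 16, 4, 8]  score +0 (running 0)
row 1: [8, 2, 0, 64] -> [0, 8, 2, 64]  score +0 (running 0)
row 2: [16, 0, 16, 0] -> [0, 0, 0, 32]  score +32 (running 32)
row 3: [2, 8, 0, 8] -> [0, 0, 2, 16]  score +16 (running 48)
Board after move:
 0 16  4  8
 0  8  2 64
 0  0  0 32
 0  0  2 16

Answer: 48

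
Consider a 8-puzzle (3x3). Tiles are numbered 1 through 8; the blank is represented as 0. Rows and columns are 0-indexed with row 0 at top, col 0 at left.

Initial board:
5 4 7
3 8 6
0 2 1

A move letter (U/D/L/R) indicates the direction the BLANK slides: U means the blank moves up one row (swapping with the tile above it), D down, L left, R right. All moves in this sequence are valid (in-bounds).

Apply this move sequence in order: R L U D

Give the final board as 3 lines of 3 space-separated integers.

Answer: 5 4 7
3 8 6
0 2 1

Derivation:
After move 1 (R):
5 4 7
3 8 6
2 0 1

After move 2 (L):
5 4 7
3 8 6
0 2 1

After move 3 (U):
5 4 7
0 8 6
3 2 1

After move 4 (D):
5 4 7
3 8 6
0 2 1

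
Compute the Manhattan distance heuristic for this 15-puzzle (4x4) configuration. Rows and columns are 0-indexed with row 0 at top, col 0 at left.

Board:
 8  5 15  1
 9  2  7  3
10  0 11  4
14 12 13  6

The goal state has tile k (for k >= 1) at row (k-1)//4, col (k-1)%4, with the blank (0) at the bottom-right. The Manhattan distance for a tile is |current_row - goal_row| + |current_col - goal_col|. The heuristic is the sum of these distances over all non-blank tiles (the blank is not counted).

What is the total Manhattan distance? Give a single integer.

Tile 8: at (0,0), goal (1,3), distance |0-1|+|0-3| = 4
Tile 5: at (0,1), goal (1,0), distance |0-1|+|1-0| = 2
Tile 15: at (0,2), goal (3,2), distance |0-3|+|2-2| = 3
Tile 1: at (0,3), goal (0,0), distance |0-0|+|3-0| = 3
Tile 9: at (1,0), goal (2,0), distance |1-2|+|0-0| = 1
Tile 2: at (1,1), goal (0,1), distance |1-0|+|1-1| = 1
Tile 7: at (1,2), goal (1,2), distance |1-1|+|2-2| = 0
Tile 3: at (1,3), goal (0,2), distance |1-0|+|3-2| = 2
Tile 10: at (2,0), goal (2,1), distance |2-2|+|0-1| = 1
Tile 11: at (2,2), goal (2,2), distance |2-2|+|2-2| = 0
Tile 4: at (2,3), goal (0,3), distance |2-0|+|3-3| = 2
Tile 14: at (3,0), goal (3,1), distance |3-3|+|0-1| = 1
Tile 12: at (3,1), goal (2,3), distance |3-2|+|1-3| = 3
Tile 13: at (3,2), goal (3,0), distance |3-3|+|2-0| = 2
Tile 6: at (3,3), goal (1,1), distance |3-1|+|3-1| = 4
Sum: 4 + 2 + 3 + 3 + 1 + 1 + 0 + 2 + 1 + 0 + 2 + 1 + 3 + 2 + 4 = 29

Answer: 29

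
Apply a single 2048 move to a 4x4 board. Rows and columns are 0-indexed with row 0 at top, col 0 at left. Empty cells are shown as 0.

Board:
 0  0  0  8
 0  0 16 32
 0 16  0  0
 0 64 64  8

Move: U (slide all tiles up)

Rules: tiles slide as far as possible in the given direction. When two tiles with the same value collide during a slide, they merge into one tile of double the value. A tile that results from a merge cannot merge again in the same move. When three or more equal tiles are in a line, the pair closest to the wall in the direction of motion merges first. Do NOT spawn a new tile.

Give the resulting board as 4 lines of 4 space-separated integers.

Answer:  0 16 16  8
 0 64 64 32
 0  0  0  8
 0  0  0  0

Derivation:
Slide up:
col 0: [0, 0, 0, 0] -> [0, 0, 0, 0]
col 1: [0, 0, 16, 64] -> [16, 64, 0, 0]
col 2: [0, 16, 0, 64] -> [16, 64, 0, 0]
col 3: [8, 32, 0, 8] -> [8, 32, 8, 0]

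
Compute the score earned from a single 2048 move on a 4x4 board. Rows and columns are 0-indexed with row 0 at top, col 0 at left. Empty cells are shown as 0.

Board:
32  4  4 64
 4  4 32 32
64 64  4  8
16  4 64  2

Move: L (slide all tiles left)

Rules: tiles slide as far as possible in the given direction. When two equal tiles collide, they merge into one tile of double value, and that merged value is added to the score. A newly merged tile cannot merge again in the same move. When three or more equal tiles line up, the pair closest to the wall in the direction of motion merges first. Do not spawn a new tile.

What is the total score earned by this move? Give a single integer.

Answer: 208

Derivation:
Slide left:
row 0: [32, 4, 4, 64] -> [32, 8, 64, 0]  score +8 (running 8)
row 1: [4, 4, 32, 32] -> [8, 64, 0, 0]  score +72 (running 80)
row 2: [64, 64, 4, 8] -> [128, 4, 8, 0]  score +128 (running 208)
row 3: [16, 4, 64, 2] -> [16, 4, 64, 2]  score +0 (running 208)
Board after move:
 32   8  64   0
  8  64   0   0
128   4   8   0
 16   4  64   2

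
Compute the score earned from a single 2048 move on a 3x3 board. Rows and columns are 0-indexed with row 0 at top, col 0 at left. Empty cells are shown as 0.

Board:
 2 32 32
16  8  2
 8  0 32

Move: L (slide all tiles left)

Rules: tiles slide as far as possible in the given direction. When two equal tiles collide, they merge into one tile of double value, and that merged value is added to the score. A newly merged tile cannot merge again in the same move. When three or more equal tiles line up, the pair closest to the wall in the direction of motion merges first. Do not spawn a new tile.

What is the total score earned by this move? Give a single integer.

Slide left:
row 0: [2, 32, 32] -> [2, 64, 0]  score +64 (running 64)
row 1: [16, 8, 2] -> [16, 8, 2]  score +0 (running 64)
row 2: [8, 0, 32] -> [8, 32, 0]  score +0 (running 64)
Board after move:
 2 64  0
16  8  2
 8 32  0

Answer: 64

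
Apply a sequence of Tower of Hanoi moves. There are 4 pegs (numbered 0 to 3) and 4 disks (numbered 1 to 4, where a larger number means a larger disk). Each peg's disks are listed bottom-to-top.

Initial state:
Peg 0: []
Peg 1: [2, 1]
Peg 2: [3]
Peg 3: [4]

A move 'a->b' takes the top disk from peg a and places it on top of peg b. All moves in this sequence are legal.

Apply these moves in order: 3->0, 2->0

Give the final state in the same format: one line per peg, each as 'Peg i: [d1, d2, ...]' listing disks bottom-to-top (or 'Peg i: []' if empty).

Answer: Peg 0: [4, 3]
Peg 1: [2, 1]
Peg 2: []
Peg 3: []

Derivation:
After move 1 (3->0):
Peg 0: [4]
Peg 1: [2, 1]
Peg 2: [3]
Peg 3: []

After move 2 (2->0):
Peg 0: [4, 3]
Peg 1: [2, 1]
Peg 2: []
Peg 3: []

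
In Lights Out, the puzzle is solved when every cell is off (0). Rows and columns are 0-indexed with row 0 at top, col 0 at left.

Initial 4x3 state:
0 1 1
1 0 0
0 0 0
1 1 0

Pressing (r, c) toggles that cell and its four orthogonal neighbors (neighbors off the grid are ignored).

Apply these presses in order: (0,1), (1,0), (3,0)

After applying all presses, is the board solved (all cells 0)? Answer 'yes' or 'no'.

After press 1 at (0,1):
1 0 0
1 1 0
0 0 0
1 1 0

After press 2 at (1,0):
0 0 0
0 0 0
1 0 0
1 1 0

After press 3 at (3,0):
0 0 0
0 0 0
0 0 0
0 0 0

Lights still on: 0

Answer: yes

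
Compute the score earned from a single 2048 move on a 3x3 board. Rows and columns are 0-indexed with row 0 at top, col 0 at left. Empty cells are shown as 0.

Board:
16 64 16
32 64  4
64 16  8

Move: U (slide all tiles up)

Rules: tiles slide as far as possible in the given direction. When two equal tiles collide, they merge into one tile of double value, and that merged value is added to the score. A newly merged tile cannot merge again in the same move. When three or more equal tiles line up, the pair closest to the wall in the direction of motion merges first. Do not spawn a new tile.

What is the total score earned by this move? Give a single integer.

Answer: 128

Derivation:
Slide up:
col 0: [16, 32, 64] -> [16, 32, 64]  score +0 (running 0)
col 1: [64, 64, 16] -> [128, 16, 0]  score +128 (running 128)
col 2: [16, 4, 8] -> [16, 4, 8]  score +0 (running 128)
Board after move:
 16 128  16
 32  16   4
 64   0   8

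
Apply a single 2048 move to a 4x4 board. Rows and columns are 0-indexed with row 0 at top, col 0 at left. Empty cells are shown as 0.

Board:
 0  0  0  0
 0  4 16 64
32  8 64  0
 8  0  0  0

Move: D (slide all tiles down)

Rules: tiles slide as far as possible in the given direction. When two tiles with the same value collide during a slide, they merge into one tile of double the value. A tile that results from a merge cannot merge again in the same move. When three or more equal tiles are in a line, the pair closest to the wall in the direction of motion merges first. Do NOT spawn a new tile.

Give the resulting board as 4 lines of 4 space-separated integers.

Answer:  0  0  0  0
 0  0  0  0
32  4 16  0
 8  8 64 64

Derivation:
Slide down:
col 0: [0, 0, 32, 8] -> [0, 0, 32, 8]
col 1: [0, 4, 8, 0] -> [0, 0, 4, 8]
col 2: [0, 16, 64, 0] -> [0, 0, 16, 64]
col 3: [0, 64, 0, 0] -> [0, 0, 0, 64]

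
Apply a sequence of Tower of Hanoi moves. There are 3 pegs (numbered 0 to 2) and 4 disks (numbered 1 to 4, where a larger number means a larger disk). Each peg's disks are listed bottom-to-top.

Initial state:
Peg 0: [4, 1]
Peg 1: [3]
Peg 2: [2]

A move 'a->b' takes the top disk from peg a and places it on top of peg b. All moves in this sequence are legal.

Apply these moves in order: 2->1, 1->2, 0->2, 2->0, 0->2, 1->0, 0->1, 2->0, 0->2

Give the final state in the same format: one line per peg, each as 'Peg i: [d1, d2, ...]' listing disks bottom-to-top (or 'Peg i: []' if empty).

After move 1 (2->1):
Peg 0: [4, 1]
Peg 1: [3, 2]
Peg 2: []

After move 2 (1->2):
Peg 0: [4, 1]
Peg 1: [3]
Peg 2: [2]

After move 3 (0->2):
Peg 0: [4]
Peg 1: [3]
Peg 2: [2, 1]

After move 4 (2->0):
Peg 0: [4, 1]
Peg 1: [3]
Peg 2: [2]

After move 5 (0->2):
Peg 0: [4]
Peg 1: [3]
Peg 2: [2, 1]

After move 6 (1->0):
Peg 0: [4, 3]
Peg 1: []
Peg 2: [2, 1]

After move 7 (0->1):
Peg 0: [4]
Peg 1: [3]
Peg 2: [2, 1]

After move 8 (2->0):
Peg 0: [4, 1]
Peg 1: [3]
Peg 2: [2]

After move 9 (0->2):
Peg 0: [4]
Peg 1: [3]
Peg 2: [2, 1]

Answer: Peg 0: [4]
Peg 1: [3]
Peg 2: [2, 1]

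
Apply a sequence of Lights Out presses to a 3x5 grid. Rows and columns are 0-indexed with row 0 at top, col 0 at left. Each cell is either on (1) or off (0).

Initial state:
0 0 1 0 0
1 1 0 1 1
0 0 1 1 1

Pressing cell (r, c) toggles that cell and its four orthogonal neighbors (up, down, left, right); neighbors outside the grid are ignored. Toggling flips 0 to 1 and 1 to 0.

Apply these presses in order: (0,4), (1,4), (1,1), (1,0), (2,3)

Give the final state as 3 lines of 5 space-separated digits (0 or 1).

After press 1 at (0,4):
0 0 1 1 1
1 1 0 1 0
0 0 1 1 1

After press 2 at (1,4):
0 0 1 1 0
1 1 0 0 1
0 0 1 1 0

After press 3 at (1,1):
0 1 1 1 0
0 0 1 0 1
0 1 1 1 0

After press 4 at (1,0):
1 1 1 1 0
1 1 1 0 1
1 1 1 1 0

After press 5 at (2,3):
1 1 1 1 0
1 1 1 1 1
1 1 0 0 1

Answer: 1 1 1 1 0
1 1 1 1 1
1 1 0 0 1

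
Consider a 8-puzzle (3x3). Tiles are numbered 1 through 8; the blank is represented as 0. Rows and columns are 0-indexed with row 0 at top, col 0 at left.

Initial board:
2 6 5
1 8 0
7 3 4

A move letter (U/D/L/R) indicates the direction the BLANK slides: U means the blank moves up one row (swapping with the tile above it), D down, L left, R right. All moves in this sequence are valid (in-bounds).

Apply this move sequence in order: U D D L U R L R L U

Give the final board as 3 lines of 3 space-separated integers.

After move 1 (U):
2 6 0
1 8 5
7 3 4

After move 2 (D):
2 6 5
1 8 0
7 3 4

After move 3 (D):
2 6 5
1 8 4
7 3 0

After move 4 (L):
2 6 5
1 8 4
7 0 3

After move 5 (U):
2 6 5
1 0 4
7 8 3

After move 6 (R):
2 6 5
1 4 0
7 8 3

After move 7 (L):
2 6 5
1 0 4
7 8 3

After move 8 (R):
2 6 5
1 4 0
7 8 3

After move 9 (L):
2 6 5
1 0 4
7 8 3

After move 10 (U):
2 0 5
1 6 4
7 8 3

Answer: 2 0 5
1 6 4
7 8 3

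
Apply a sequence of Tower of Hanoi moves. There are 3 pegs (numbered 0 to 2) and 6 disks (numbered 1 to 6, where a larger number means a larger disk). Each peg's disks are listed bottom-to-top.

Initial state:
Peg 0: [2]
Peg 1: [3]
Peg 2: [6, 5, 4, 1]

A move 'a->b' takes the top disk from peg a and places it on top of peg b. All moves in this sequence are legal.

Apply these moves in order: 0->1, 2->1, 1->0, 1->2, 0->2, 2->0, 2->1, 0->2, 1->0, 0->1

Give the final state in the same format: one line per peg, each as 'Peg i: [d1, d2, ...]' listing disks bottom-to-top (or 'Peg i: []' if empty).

Answer: Peg 0: []
Peg 1: [3, 2]
Peg 2: [6, 5, 4, 1]

Derivation:
After move 1 (0->1):
Peg 0: []
Peg 1: [3, 2]
Peg 2: [6, 5, 4, 1]

After move 2 (2->1):
Peg 0: []
Peg 1: [3, 2, 1]
Peg 2: [6, 5, 4]

After move 3 (1->0):
Peg 0: [1]
Peg 1: [3, 2]
Peg 2: [6, 5, 4]

After move 4 (1->2):
Peg 0: [1]
Peg 1: [3]
Peg 2: [6, 5, 4, 2]

After move 5 (0->2):
Peg 0: []
Peg 1: [3]
Peg 2: [6, 5, 4, 2, 1]

After move 6 (2->0):
Peg 0: [1]
Peg 1: [3]
Peg 2: [6, 5, 4, 2]

After move 7 (2->1):
Peg 0: [1]
Peg 1: [3, 2]
Peg 2: [6, 5, 4]

After move 8 (0->2):
Peg 0: []
Peg 1: [3, 2]
Peg 2: [6, 5, 4, 1]

After move 9 (1->0):
Peg 0: [2]
Peg 1: [3]
Peg 2: [6, 5, 4, 1]

After move 10 (0->1):
Peg 0: []
Peg 1: [3, 2]
Peg 2: [6, 5, 4, 1]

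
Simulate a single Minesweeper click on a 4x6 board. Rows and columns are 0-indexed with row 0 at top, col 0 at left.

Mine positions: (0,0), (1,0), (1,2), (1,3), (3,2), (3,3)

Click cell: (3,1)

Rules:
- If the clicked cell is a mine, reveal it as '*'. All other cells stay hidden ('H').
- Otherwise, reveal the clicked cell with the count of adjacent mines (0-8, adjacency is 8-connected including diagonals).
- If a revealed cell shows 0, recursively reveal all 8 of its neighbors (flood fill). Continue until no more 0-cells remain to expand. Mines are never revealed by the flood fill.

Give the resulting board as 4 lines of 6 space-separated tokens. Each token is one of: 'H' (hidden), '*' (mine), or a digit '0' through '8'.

H H H H H H
H H H H H H
H H H H H H
H 1 H H H H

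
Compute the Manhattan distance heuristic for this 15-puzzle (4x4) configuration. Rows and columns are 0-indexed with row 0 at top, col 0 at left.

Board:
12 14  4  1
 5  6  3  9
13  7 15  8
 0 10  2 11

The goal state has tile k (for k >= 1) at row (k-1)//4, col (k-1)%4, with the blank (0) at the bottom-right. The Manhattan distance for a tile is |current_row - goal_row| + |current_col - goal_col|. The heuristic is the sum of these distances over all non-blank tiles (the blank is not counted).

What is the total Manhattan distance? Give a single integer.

Tile 12: (0,0)->(2,3) = 5
Tile 14: (0,1)->(3,1) = 3
Tile 4: (0,2)->(0,3) = 1
Tile 1: (0,3)->(0,0) = 3
Tile 5: (1,0)->(1,0) = 0
Tile 6: (1,1)->(1,1) = 0
Tile 3: (1,2)->(0,2) = 1
Tile 9: (1,3)->(2,0) = 4
Tile 13: (2,0)->(3,0) = 1
Tile 7: (2,1)->(1,2) = 2
Tile 15: (2,2)->(3,2) = 1
Tile 8: (2,3)->(1,3) = 1
Tile 10: (3,1)->(2,1) = 1
Tile 2: (3,2)->(0,1) = 4
Tile 11: (3,3)->(2,2) = 2
Sum: 5 + 3 + 1 + 3 + 0 + 0 + 1 + 4 + 1 + 2 + 1 + 1 + 1 + 4 + 2 = 29

Answer: 29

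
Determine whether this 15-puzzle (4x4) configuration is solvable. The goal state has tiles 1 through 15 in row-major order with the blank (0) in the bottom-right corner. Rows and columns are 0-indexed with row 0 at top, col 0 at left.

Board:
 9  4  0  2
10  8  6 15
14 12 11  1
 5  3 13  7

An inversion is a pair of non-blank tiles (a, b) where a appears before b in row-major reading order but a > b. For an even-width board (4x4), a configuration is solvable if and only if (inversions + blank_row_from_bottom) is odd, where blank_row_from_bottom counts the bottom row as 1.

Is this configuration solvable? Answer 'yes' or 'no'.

Inversions: 52
Blank is in row 0 (0-indexed from top), which is row 4 counting from the bottom (bottom = 1).
52 + 4 = 56, which is even, so the puzzle is not solvable.

Answer: no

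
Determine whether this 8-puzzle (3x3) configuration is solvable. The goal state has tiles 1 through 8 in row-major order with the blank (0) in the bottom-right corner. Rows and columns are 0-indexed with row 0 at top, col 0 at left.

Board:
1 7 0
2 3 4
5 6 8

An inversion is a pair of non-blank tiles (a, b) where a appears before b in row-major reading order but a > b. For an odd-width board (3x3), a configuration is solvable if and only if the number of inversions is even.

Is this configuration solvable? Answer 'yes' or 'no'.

Answer: no

Derivation:
Inversions (pairs i<j in row-major order where tile[i] > tile[j] > 0): 5
5 is odd, so the puzzle is not solvable.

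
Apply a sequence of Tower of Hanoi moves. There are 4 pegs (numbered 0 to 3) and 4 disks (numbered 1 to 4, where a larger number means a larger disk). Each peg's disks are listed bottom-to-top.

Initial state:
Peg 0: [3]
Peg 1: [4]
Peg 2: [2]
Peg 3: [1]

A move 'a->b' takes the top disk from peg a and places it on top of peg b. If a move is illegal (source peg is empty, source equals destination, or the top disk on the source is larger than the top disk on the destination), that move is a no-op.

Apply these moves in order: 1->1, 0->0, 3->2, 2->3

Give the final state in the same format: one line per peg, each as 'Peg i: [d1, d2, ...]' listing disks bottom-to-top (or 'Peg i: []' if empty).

Answer: Peg 0: [3]
Peg 1: [4]
Peg 2: [2]
Peg 3: [1]

Derivation:
After move 1 (1->1):
Peg 0: [3]
Peg 1: [4]
Peg 2: [2]
Peg 3: [1]

After move 2 (0->0):
Peg 0: [3]
Peg 1: [4]
Peg 2: [2]
Peg 3: [1]

After move 3 (3->2):
Peg 0: [3]
Peg 1: [4]
Peg 2: [2, 1]
Peg 3: []

After move 4 (2->3):
Peg 0: [3]
Peg 1: [4]
Peg 2: [2]
Peg 3: [1]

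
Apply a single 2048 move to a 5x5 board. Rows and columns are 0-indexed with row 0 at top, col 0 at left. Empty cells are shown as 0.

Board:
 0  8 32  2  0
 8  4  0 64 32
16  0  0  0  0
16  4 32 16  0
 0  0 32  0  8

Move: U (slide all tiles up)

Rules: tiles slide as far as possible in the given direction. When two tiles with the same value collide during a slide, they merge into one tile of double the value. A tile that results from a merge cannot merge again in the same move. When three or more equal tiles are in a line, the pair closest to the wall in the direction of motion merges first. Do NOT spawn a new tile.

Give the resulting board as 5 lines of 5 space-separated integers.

Slide up:
col 0: [0, 8, 16, 16, 0] -> [8, 32, 0, 0, 0]
col 1: [8, 4, 0, 4, 0] -> [8, 8, 0, 0, 0]
col 2: [32, 0, 0, 32, 32] -> [64, 32, 0, 0, 0]
col 3: [2, 64, 0, 16, 0] -> [2, 64, 16, 0, 0]
col 4: [0, 32, 0, 0, 8] -> [32, 8, 0, 0, 0]

Answer:  8  8 64  2 32
32  8 32 64  8
 0  0  0 16  0
 0  0  0  0  0
 0  0  0  0  0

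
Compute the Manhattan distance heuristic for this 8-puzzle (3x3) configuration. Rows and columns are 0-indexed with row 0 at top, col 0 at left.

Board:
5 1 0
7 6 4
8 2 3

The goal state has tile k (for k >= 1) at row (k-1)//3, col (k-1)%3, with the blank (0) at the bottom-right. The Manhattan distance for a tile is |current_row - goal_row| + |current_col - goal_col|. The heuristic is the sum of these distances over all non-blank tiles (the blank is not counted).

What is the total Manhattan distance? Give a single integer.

Answer: 12

Derivation:
Tile 5: (0,0)->(1,1) = 2
Tile 1: (0,1)->(0,0) = 1
Tile 7: (1,0)->(2,0) = 1
Tile 6: (1,1)->(1,2) = 1
Tile 4: (1,2)->(1,0) = 2
Tile 8: (2,0)->(2,1) = 1
Tile 2: (2,1)->(0,1) = 2
Tile 3: (2,2)->(0,2) = 2
Sum: 2 + 1 + 1 + 1 + 2 + 1 + 2 + 2 = 12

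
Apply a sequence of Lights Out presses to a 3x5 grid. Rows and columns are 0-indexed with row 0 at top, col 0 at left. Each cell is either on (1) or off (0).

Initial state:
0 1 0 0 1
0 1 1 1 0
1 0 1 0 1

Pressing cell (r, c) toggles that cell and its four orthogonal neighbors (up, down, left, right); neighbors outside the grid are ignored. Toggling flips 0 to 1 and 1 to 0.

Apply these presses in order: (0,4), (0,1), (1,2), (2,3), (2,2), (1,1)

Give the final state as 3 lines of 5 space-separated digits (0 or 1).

Answer: 1 1 0 1 0
1 0 0 1 1
1 0 0 0 0

Derivation:
After press 1 at (0,4):
0 1 0 1 0
0 1 1 1 1
1 0 1 0 1

After press 2 at (0,1):
1 0 1 1 0
0 0 1 1 1
1 0 1 0 1

After press 3 at (1,2):
1 0 0 1 0
0 1 0 0 1
1 0 0 0 1

After press 4 at (2,3):
1 0 0 1 0
0 1 0 1 1
1 0 1 1 0

After press 5 at (2,2):
1 0 0 1 0
0 1 1 1 1
1 1 0 0 0

After press 6 at (1,1):
1 1 0 1 0
1 0 0 1 1
1 0 0 0 0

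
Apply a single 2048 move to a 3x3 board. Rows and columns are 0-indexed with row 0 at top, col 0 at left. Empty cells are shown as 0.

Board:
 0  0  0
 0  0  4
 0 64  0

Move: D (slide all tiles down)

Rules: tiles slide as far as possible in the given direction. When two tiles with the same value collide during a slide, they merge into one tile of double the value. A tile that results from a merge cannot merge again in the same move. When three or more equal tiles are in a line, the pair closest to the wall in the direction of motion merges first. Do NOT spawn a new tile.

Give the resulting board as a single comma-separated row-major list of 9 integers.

Slide down:
col 0: [0, 0, 0] -> [0, 0, 0]
col 1: [0, 0, 64] -> [0, 0, 64]
col 2: [0, 4, 0] -> [0, 0, 4]

Answer: 0, 0, 0, 0, 0, 0, 0, 64, 4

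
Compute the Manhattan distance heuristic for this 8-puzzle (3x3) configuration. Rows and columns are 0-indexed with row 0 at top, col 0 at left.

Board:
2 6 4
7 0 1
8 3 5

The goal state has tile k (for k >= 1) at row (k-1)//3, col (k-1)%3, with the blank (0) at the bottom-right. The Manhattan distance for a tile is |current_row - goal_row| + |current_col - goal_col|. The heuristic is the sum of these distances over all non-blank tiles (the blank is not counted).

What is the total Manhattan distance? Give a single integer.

Answer: 16

Derivation:
Tile 2: (0,0)->(0,1) = 1
Tile 6: (0,1)->(1,2) = 2
Tile 4: (0,2)->(1,0) = 3
Tile 7: (1,0)->(2,0) = 1
Tile 1: (1,2)->(0,0) = 3
Tile 8: (2,0)->(2,1) = 1
Tile 3: (2,1)->(0,2) = 3
Tile 5: (2,2)->(1,1) = 2
Sum: 1 + 2 + 3 + 1 + 3 + 1 + 3 + 2 = 16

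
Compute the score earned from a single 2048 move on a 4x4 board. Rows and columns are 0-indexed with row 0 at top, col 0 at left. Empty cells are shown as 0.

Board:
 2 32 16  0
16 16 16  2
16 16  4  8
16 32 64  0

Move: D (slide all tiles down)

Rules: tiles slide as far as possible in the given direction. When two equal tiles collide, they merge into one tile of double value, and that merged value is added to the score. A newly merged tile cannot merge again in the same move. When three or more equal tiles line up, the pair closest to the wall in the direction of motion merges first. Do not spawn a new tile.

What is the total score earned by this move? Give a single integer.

Slide down:
col 0: [2, 16, 16, 16] -> [0, 2, 16, 32]  score +32 (running 32)
col 1: [32, 16, 16, 32] -> [0, 32, 32, 32]  score +32 (running 64)
col 2: [16, 16, 4, 64] -> [0, 32, 4, 64]  score +32 (running 96)
col 3: [0, 2, 8, 0] -> [0, 0, 2, 8]  score +0 (running 96)
Board after move:
 0  0  0  0
 2 32 32  0
16 32  4  2
32 32 64  8

Answer: 96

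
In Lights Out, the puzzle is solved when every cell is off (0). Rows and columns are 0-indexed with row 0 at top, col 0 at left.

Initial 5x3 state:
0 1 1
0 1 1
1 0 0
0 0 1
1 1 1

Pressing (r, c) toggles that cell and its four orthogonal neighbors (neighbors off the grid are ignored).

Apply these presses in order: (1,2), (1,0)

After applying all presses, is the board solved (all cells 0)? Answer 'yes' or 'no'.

After press 1 at (1,2):
0 1 0
0 0 0
1 0 1
0 0 1
1 1 1

After press 2 at (1,0):
1 1 0
1 1 0
0 0 1
0 0 1
1 1 1

Lights still on: 9

Answer: no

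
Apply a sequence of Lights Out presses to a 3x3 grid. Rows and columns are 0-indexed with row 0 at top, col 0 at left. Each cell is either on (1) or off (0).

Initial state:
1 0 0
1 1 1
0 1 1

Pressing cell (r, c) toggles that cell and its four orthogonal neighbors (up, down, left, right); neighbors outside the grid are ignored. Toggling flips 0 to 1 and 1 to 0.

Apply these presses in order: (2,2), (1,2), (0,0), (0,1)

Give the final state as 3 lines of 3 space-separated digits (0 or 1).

Answer: 1 0 0
0 1 1
0 0 1

Derivation:
After press 1 at (2,2):
1 0 0
1 1 0
0 0 0

After press 2 at (1,2):
1 0 1
1 0 1
0 0 1

After press 3 at (0,0):
0 1 1
0 0 1
0 0 1

After press 4 at (0,1):
1 0 0
0 1 1
0 0 1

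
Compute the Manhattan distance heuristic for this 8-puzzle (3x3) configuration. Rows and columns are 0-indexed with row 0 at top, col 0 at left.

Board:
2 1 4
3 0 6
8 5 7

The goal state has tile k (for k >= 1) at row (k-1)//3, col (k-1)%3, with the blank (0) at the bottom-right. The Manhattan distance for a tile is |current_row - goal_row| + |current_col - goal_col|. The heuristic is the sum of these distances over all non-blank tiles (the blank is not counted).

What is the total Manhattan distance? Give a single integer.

Tile 2: (0,0)->(0,1) = 1
Tile 1: (0,1)->(0,0) = 1
Tile 4: (0,2)->(1,0) = 3
Tile 3: (1,0)->(0,2) = 3
Tile 6: (1,2)->(1,2) = 0
Tile 8: (2,0)->(2,1) = 1
Tile 5: (2,1)->(1,1) = 1
Tile 7: (2,2)->(2,0) = 2
Sum: 1 + 1 + 3 + 3 + 0 + 1 + 1 + 2 = 12

Answer: 12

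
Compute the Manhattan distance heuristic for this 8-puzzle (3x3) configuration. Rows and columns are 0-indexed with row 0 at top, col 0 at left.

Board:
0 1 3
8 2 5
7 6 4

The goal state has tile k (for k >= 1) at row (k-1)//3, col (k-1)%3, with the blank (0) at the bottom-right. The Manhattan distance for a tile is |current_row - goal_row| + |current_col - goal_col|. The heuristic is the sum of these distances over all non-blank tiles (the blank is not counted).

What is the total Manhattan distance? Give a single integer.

Tile 1: at (0,1), goal (0,0), distance |0-0|+|1-0| = 1
Tile 3: at (0,2), goal (0,2), distance |0-0|+|2-2| = 0
Tile 8: at (1,0), goal (2,1), distance |1-2|+|0-1| = 2
Tile 2: at (1,1), goal (0,1), distance |1-0|+|1-1| = 1
Tile 5: at (1,2), goal (1,1), distance |1-1|+|2-1| = 1
Tile 7: at (2,0), goal (2,0), distance |2-2|+|0-0| = 0
Tile 6: at (2,1), goal (1,2), distance |2-1|+|1-2| = 2
Tile 4: at (2,2), goal (1,0), distance |2-1|+|2-0| = 3
Sum: 1 + 0 + 2 + 1 + 1 + 0 + 2 + 3 = 10

Answer: 10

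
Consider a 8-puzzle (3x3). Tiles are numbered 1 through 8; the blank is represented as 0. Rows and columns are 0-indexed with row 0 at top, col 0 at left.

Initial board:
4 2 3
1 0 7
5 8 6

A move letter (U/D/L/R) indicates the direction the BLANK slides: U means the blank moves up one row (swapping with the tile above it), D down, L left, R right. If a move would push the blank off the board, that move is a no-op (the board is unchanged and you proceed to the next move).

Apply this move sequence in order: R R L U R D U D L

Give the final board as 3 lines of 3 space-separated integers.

Answer: 4 3 7
1 0 2
5 8 6

Derivation:
After move 1 (R):
4 2 3
1 7 0
5 8 6

After move 2 (R):
4 2 3
1 7 0
5 8 6

After move 3 (L):
4 2 3
1 0 7
5 8 6

After move 4 (U):
4 0 3
1 2 7
5 8 6

After move 5 (R):
4 3 0
1 2 7
5 8 6

After move 6 (D):
4 3 7
1 2 0
5 8 6

After move 7 (U):
4 3 0
1 2 7
5 8 6

After move 8 (D):
4 3 7
1 2 0
5 8 6

After move 9 (L):
4 3 7
1 0 2
5 8 6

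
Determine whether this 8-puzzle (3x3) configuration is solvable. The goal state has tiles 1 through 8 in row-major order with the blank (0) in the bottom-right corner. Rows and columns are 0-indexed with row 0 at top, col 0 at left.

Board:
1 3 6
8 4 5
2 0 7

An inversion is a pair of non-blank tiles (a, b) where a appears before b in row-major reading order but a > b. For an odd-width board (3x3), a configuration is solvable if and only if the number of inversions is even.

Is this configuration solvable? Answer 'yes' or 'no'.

Inversions (pairs i<j in row-major order where tile[i] > tile[j] > 0): 10
10 is even, so the puzzle is solvable.

Answer: yes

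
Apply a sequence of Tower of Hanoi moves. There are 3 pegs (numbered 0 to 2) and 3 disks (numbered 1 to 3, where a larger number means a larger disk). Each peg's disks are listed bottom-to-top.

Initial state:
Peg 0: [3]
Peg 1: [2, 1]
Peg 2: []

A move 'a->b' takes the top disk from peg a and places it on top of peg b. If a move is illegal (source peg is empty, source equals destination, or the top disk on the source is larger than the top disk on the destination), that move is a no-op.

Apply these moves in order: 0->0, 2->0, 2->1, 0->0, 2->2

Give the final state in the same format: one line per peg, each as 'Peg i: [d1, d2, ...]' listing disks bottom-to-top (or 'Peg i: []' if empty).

Answer: Peg 0: [3]
Peg 1: [2, 1]
Peg 2: []

Derivation:
After move 1 (0->0):
Peg 0: [3]
Peg 1: [2, 1]
Peg 2: []

After move 2 (2->0):
Peg 0: [3]
Peg 1: [2, 1]
Peg 2: []

After move 3 (2->1):
Peg 0: [3]
Peg 1: [2, 1]
Peg 2: []

After move 4 (0->0):
Peg 0: [3]
Peg 1: [2, 1]
Peg 2: []

After move 5 (2->2):
Peg 0: [3]
Peg 1: [2, 1]
Peg 2: []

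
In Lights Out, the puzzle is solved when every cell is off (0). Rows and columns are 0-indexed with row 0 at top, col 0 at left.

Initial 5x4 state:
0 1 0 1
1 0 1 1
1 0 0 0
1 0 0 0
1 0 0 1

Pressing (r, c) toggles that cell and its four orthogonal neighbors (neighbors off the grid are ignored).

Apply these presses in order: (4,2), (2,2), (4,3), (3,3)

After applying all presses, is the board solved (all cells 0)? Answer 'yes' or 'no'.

After press 1 at (4,2):
0 1 0 1
1 0 1 1
1 0 0 0
1 0 1 0
1 1 1 0

After press 2 at (2,2):
0 1 0 1
1 0 0 1
1 1 1 1
1 0 0 0
1 1 1 0

After press 3 at (4,3):
0 1 0 1
1 0 0 1
1 1 1 1
1 0 0 1
1 1 0 1

After press 4 at (3,3):
0 1 0 1
1 0 0 1
1 1 1 0
1 0 1 0
1 1 0 0

Lights still on: 11

Answer: no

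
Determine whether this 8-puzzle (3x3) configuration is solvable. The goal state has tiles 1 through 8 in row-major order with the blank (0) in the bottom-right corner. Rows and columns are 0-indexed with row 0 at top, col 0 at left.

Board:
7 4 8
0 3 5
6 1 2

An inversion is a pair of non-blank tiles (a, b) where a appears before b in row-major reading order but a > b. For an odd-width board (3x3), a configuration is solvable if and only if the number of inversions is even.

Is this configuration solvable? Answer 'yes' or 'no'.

Answer: yes

Derivation:
Inversions (pairs i<j in row-major order where tile[i] > tile[j] > 0): 20
20 is even, so the puzzle is solvable.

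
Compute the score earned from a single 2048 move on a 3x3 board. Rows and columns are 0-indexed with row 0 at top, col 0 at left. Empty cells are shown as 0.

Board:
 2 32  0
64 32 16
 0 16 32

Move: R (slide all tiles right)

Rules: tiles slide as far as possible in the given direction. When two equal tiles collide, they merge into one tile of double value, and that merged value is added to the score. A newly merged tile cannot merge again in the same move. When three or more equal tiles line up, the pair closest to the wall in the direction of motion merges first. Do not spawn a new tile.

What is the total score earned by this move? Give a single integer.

Answer: 0

Derivation:
Slide right:
row 0: [2, 32, 0] -> [0, 2, 32]  score +0 (running 0)
row 1: [64, 32, 16] -> [64, 32, 16]  score +0 (running 0)
row 2: [0, 16, 32] -> [0, 16, 32]  score +0 (running 0)
Board after move:
 0  2 32
64 32 16
 0 16 32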